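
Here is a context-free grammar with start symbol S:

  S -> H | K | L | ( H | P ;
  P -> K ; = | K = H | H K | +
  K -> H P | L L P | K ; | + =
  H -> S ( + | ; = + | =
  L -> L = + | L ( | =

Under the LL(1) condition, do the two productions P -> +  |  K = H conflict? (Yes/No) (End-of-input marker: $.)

Yes

FIRST(+) = { + } and FIRST(K = H) = { (, +, ;, = }.
Both contain +, so the two alternatives are not disjoint — LL(1) conflict.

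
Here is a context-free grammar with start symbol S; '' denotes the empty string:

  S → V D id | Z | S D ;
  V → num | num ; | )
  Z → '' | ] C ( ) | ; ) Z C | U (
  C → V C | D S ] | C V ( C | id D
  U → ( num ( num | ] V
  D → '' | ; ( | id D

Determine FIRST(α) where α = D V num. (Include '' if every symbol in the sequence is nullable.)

Add FIRST(D)\{''} = { ;, id }; D is nullable, continue.
Add FIRST(V) = { ), num }; V is not nullable, stop.

{ ), ;, id, num }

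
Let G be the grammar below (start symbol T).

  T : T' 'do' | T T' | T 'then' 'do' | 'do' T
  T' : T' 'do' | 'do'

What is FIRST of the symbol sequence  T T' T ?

Add FIRST(T) = { 'do' }; T is not nullable, stop.

{ 'do' }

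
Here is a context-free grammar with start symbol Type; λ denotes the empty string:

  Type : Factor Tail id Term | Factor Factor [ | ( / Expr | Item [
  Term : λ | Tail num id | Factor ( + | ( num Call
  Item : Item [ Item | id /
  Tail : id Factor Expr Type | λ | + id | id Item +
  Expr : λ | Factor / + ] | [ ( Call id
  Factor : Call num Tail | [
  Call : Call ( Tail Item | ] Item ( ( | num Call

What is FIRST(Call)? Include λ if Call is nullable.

From Call : Call ( Tail Item: add FIRST(Call) = { ], num }.
Call : ] Item ( ( contributes {]}.
Call : num Call contributes {num}.
Union: FIRST(Call) = { ], num }.

{ ], num }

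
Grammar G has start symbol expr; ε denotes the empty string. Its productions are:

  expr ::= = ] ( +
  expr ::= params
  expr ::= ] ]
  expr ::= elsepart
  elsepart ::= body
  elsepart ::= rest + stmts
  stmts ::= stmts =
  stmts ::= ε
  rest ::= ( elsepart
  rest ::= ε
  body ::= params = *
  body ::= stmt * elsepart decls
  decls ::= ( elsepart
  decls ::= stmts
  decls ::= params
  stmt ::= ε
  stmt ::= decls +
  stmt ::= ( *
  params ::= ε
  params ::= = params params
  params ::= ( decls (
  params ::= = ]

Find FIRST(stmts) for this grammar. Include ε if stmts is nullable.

{ =, ε }

From stmts ::= stmts =: stmts nullable, take FIRST(stmts) ∪ {=} = { = }.
stmts ::= ε contributes ε.
Union: FIRST(stmts) = { =, ε }.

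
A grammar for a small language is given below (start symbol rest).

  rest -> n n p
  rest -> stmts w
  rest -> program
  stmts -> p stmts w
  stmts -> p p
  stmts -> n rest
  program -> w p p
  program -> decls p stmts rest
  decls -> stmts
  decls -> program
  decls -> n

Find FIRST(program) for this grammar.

program -> w p p contributes {w}.
From program -> decls p stmts rest: add FIRST(decls) = { n, p, w }.
Union: FIRST(program) = { n, p, w }.

{ n, p, w }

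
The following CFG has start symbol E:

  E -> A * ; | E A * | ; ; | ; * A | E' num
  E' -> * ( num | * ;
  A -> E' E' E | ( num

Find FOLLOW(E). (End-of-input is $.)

E is the start symbol, so $ ∈ FOLLOW(E).
In E -> E A *: add FIRST(A *) = { (, * }.
In A -> E' E' E: E is at the end, add FOLLOW(A) = { $, (, * }.
Union: FOLLOW(E) = { $, (, * }.

{ $, (, * }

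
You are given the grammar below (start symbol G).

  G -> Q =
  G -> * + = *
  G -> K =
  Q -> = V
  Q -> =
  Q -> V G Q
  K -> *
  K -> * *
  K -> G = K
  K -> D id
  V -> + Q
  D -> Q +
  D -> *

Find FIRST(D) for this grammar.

From D -> Q +: add FIRST(Q) = { +, = }.
D -> * contributes {*}.
Union: FIRST(D) = { *, +, = }.

{ *, +, = }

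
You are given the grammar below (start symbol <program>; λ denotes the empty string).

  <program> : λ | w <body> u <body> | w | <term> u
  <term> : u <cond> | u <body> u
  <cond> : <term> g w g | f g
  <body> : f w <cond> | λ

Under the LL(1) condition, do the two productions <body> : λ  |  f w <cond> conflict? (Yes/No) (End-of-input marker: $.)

FIRST(λ) = { λ } and FIRST(f w <cond>) = { f }.
The first is nullable but FOLLOW(<body>) = { $, u } is disjoint from FIRST of the second.

No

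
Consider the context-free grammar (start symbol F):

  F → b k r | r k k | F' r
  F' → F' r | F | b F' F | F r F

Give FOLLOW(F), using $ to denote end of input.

F is the start symbol, so $ ∈ FOLLOW(F).
In F' → F: F is at the end, add FOLLOW(F') = { b, r }.
In F' → b F' F: F is at the end, add FOLLOW(F') = { b, r }.
In F' → F r F: add FIRST(r F) = { r }.
In F' → F r F: F is at the end, add FOLLOW(F') = { b, r }.
Union: FOLLOW(F) = { $, b, r }.

{ $, b, r }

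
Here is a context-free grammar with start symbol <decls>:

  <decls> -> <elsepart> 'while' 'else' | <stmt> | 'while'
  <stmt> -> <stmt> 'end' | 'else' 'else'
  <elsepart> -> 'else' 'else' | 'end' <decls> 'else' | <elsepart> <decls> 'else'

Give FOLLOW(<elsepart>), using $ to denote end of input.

{ 'else', 'end', 'while' }

In <decls> -> <elsepart> 'while' 'else': add FIRST('while' 'else') = { 'while' }.
In <elsepart> -> <elsepart> <decls> 'else': add FIRST(<decls> 'else') = { 'else', 'end', 'while' }.
Union: FOLLOW(<elsepart>) = { 'else', 'end', 'while' }.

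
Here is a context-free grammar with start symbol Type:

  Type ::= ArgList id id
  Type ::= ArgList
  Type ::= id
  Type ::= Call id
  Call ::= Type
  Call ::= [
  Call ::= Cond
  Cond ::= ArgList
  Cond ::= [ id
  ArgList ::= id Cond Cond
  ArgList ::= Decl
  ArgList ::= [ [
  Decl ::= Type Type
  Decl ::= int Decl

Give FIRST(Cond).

From Cond ::= ArgList: add FIRST(ArgList) = { [, id, int }.
Cond ::= [ id contributes {[}.
Union: FIRST(Cond) = { [, id, int }.

{ [, id, int }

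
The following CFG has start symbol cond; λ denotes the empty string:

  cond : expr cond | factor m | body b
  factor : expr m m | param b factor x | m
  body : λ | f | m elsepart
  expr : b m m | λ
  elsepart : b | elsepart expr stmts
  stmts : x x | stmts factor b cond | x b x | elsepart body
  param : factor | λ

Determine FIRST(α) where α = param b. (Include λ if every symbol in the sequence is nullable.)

{ b, m }

Add FIRST(param)\{λ} = { b, m }; param is nullable, continue.
b is a terminal; add {b} and stop.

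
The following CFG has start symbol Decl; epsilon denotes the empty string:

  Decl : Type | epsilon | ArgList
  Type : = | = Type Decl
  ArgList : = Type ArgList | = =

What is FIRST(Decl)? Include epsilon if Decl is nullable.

From Decl : Type: add FIRST(Type) = { = }.
Decl : epsilon contributes epsilon.
From Decl : ArgList: add FIRST(ArgList) = { = }.
Union: FIRST(Decl) = { =, epsilon }.

{ =, epsilon }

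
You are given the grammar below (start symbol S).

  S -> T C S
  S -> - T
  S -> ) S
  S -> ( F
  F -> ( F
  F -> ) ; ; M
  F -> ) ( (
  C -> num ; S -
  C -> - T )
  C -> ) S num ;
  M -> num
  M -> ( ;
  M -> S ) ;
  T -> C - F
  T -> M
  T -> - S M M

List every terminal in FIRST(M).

M -> num contributes {num}.
M -> ( ; contributes {(}.
From M -> S ) ;: add FIRST(S) = { (, ), -, num }.
Union: FIRST(M) = { (, ), -, num }.

{ (, ), -, num }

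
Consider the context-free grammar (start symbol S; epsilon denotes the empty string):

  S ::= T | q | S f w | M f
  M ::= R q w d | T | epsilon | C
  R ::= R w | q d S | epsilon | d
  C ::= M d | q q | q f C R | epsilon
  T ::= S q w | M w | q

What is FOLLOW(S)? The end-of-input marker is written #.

{ #, d, f, q, w }

S is the start symbol, so # ∈ FOLLOW(S).
In S ::= S f w: add FIRST(f w) = { f }.
In R ::= q d S: S is at the end, add FOLLOW(R) = { d, f, q, w }.
In T ::= S q w: add FIRST(q w) = { q }.
Union: FOLLOW(S) = { #, d, f, q, w }.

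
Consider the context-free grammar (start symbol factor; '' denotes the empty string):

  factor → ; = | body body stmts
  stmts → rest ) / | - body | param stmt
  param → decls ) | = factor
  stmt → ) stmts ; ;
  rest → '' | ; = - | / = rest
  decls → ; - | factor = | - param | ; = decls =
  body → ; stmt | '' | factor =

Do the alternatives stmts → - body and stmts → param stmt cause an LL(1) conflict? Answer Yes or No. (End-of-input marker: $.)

FIRST(- body) = { - } and FIRST(param stmt) = { ), -, /, ;, = }.
Both contain -, so the two alternatives are not disjoint — LL(1) conflict.

Yes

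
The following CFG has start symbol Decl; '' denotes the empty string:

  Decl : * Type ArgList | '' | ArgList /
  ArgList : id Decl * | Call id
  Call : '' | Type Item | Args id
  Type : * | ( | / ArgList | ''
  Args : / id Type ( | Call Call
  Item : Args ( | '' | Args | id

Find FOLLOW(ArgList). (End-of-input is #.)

{ #, (, *, /, id }

In Decl : * Type ArgList: ArgList is at the end, add FOLLOW(Decl) = { #, * }.
In Decl : ArgList /: add FIRST(/) = { / }.
In Type : / ArgList: ArgList is at the end, add FOLLOW(Type) = { (, *, /, id }.
Union: FOLLOW(ArgList) = { #, (, *, /, id }.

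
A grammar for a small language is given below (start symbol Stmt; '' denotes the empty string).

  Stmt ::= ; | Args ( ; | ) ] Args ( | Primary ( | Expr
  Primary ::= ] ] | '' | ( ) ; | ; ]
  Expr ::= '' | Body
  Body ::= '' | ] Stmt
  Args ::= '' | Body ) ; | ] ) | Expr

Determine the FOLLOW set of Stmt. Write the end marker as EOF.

Stmt is the start symbol, so EOF ∈ FOLLOW(Stmt).
In Body ::= ] Stmt: Stmt is at the end, add FOLLOW(Body) = { EOF, (, ) }.
Union: FOLLOW(Stmt) = { EOF, (, ) }.

{ EOF, (, ) }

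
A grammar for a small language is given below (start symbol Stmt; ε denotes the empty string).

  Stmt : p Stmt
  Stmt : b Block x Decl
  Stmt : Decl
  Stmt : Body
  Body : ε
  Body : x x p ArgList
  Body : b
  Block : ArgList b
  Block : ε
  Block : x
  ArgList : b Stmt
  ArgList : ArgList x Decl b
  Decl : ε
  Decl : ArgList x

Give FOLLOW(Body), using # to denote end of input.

{ #, b, x }

In Stmt : Body: Body is at the end, add FOLLOW(Stmt) = { #, b, x }.
Union: FOLLOW(Body) = { #, b, x }.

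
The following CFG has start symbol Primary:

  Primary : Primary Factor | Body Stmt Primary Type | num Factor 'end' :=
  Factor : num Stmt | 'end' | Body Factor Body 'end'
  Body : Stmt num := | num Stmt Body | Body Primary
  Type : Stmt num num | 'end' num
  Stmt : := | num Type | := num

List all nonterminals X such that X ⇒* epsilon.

No nonterminal has an empty production or an RHS whose symbols are all nullable.

{ } (none)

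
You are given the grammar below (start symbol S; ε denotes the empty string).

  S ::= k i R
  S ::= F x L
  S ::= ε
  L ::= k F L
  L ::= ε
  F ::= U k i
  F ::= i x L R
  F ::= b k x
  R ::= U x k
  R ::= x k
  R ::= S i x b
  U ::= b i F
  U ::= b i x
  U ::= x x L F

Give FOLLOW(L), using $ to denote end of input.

{ $, b, i, k, x }

In S ::= F x L: L is at the end, add FOLLOW(S) = { $, i }.
In L ::= k F L: L is at the end, add FOLLOW(L) = { $, b, i, k, x }.
In F ::= i x L R: add FIRST(R) = { b, i, k, x }.
In U ::= x x L F: add FIRST(F) = { b, i, x }.
Union: FOLLOW(L) = { $, b, i, k, x }.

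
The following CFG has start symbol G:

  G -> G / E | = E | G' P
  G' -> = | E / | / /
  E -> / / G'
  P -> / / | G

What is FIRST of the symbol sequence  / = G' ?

/ is a terminal; add {/} and stop.

{ / }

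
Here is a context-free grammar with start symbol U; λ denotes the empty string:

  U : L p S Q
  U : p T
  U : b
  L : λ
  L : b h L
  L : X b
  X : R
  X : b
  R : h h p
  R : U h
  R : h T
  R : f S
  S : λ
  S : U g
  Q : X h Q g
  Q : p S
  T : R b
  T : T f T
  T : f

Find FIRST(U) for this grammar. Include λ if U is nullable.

From U : L p S Q: L nullable, take FIRST(L) ∪ {p} = { b, f, h, p }.
U : p T contributes {p}.
U : b contributes {b}.
Union: FIRST(U) = { b, f, h, p }.

{ b, f, h, p }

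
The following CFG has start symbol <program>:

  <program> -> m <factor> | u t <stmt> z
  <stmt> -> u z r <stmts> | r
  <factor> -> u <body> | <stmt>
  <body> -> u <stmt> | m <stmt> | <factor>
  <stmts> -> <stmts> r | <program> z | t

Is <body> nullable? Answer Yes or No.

No

No nonterminal in this grammar is nullable.
No production of <body> has an RHS whose symbols are all nullable, so <body> is not nullable.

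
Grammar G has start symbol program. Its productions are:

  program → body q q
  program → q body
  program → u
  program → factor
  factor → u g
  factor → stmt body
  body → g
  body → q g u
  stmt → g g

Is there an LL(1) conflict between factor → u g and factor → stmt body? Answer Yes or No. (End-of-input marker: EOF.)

No

FIRST(u g) = { u } and FIRST(stmt body) = { g }.
The FIRST sets are disjoint and neither alternative is nullable — no conflict.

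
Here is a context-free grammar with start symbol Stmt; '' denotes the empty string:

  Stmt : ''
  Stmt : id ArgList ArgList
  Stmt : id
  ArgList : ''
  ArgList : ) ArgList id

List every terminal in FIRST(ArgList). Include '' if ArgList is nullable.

ArgList : '' contributes ''.
ArgList : ) ArgList id contributes {)}.
Union: FIRST(ArgList) = { ), '' }.

{ ), '' }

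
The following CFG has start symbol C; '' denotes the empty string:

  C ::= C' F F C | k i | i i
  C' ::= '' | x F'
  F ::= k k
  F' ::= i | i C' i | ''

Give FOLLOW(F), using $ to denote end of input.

In C ::= C' F F C: add FIRST(F C) = { k }.
In C ::= C' F F C: add FIRST(C) = { i, k, x }.
Union: FOLLOW(F) = { i, k, x }.

{ i, k, x }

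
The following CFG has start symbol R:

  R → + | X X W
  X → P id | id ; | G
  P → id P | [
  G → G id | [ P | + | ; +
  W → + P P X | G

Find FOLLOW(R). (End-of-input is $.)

{ $ }

R is the start symbol, so $ ∈ FOLLOW(R).
Union: FOLLOW(R) = { $ }.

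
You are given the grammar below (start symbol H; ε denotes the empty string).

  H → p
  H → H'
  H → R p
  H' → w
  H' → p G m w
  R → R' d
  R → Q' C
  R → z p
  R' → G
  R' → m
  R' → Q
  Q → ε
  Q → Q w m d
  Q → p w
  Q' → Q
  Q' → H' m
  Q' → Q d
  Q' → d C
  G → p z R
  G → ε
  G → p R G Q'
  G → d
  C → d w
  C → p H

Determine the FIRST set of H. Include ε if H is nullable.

H → p contributes {p}.
From H → H': add FIRST(H') = { p, w }.
From H → R p: add FIRST(R) = { d, m, p, w, z }.
Union: FIRST(H) = { d, m, p, w, z }.

{ d, m, p, w, z }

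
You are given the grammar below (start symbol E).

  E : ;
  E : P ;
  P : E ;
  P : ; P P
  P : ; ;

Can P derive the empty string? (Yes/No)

No

No nonterminal in this grammar is nullable.
No production of P has an RHS whose symbols are all nullable, so P is not nullable.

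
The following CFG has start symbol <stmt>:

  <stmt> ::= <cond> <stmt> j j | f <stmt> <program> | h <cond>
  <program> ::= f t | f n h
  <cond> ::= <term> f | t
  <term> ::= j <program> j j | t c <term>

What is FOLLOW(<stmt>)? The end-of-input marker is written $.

{ $, f, j }

<stmt> is the start symbol, so $ ∈ FOLLOW(<stmt>).
In <stmt> ::= <cond> <stmt> j j: add FIRST(j j) = { j }.
In <stmt> ::= f <stmt> <program>: add FIRST(<program>) = { f }.
Union: FOLLOW(<stmt>) = { $, f, j }.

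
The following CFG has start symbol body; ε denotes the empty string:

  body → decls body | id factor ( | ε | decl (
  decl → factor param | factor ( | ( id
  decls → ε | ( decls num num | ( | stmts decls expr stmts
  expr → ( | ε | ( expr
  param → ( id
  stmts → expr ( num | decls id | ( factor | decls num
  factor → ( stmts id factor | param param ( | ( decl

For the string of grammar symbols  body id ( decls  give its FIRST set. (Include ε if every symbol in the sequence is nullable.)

Add FIRST(body)\{ε} = { (, id, num }; body is nullable, continue.
id is a terminal; add {id} and stop.

{ (, id, num }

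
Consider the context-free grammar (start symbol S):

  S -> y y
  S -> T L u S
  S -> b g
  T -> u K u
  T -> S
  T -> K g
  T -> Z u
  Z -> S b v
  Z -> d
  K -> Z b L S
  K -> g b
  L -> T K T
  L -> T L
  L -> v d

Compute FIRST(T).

T -> u K u contributes {u}.
From T -> S: add FIRST(S) = { b, d, g, u, y }.
From T -> K g: add FIRST(K) = { b, d, g, u, y }.
From T -> Z u: add FIRST(Z) = { b, d, g, u, y }.
Union: FIRST(T) = { b, d, g, u, y }.

{ b, d, g, u, y }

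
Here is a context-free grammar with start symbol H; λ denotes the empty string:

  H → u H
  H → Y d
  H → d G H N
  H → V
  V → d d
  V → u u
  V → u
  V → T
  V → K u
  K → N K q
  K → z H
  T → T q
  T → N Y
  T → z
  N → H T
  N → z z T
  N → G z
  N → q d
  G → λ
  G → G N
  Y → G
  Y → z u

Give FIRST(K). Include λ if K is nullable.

From K → N K q: add FIRST(N) = { d, q, u, z }.
K → z H contributes {z}.
Union: FIRST(K) = { d, q, u, z }.

{ d, q, u, z }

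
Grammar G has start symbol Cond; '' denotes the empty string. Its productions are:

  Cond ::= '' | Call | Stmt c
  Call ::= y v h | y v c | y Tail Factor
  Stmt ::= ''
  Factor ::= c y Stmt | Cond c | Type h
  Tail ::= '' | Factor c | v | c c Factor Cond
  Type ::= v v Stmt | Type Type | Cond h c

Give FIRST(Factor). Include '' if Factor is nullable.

Factor ::= c y Stmt contributes {c}.
From Factor ::= Cond c: Cond nullable, take FIRST(Cond) ∪ {c} = { c, y }.
From Factor ::= Type h: add FIRST(Type) = { c, h, v, y }.
Union: FIRST(Factor) = { c, h, v, y }.

{ c, h, v, y }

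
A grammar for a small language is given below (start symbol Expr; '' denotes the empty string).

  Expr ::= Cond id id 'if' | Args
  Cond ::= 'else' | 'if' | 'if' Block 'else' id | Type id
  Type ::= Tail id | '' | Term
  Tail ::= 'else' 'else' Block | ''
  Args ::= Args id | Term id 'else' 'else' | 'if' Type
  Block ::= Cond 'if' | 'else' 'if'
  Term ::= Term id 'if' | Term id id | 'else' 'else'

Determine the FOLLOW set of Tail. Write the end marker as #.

In Type ::= Tail id: add FIRST(id) = { id }.
Union: FOLLOW(Tail) = { id }.

{ id }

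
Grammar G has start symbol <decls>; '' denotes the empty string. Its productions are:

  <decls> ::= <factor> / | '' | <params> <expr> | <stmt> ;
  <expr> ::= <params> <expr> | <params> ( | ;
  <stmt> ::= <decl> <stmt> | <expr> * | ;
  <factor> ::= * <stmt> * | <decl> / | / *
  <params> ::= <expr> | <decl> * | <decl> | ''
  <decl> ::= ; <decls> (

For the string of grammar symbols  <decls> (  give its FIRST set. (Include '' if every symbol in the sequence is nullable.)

Add FIRST(<decls>)\{''} = { (, *, /, ; }; <decls> is nullable, continue.
( is a terminal; add {(} and stop.

{ (, *, /, ; }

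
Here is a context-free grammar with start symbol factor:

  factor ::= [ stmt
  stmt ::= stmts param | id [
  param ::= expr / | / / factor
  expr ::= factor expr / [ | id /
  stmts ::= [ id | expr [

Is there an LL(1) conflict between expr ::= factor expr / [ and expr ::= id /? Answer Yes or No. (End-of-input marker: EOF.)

No

FIRST(factor expr / [) = { [ } and FIRST(id /) = { id }.
The FIRST sets are disjoint and neither alternative is nullable — no conflict.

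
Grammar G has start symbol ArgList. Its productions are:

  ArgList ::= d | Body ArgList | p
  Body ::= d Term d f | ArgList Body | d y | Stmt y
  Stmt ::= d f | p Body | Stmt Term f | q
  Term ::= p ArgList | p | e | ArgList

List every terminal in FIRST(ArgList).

ArgList ::= d contributes {d}.
From ArgList ::= Body ArgList: add FIRST(Body) = { d, p, q }.
ArgList ::= p contributes {p}.
Union: FIRST(ArgList) = { d, p, q }.

{ d, p, q }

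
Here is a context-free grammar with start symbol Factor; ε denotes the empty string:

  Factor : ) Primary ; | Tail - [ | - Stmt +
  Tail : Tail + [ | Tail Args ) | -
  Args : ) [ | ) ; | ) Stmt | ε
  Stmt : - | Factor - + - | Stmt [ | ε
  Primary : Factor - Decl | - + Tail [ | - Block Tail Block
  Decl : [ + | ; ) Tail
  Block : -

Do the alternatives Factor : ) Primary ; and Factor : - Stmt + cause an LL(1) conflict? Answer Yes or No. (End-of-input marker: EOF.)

FIRST() Primary ;) = { ) } and FIRST(- Stmt +) = { - }.
The FIRST sets are disjoint and neither alternative is nullable — no conflict.

No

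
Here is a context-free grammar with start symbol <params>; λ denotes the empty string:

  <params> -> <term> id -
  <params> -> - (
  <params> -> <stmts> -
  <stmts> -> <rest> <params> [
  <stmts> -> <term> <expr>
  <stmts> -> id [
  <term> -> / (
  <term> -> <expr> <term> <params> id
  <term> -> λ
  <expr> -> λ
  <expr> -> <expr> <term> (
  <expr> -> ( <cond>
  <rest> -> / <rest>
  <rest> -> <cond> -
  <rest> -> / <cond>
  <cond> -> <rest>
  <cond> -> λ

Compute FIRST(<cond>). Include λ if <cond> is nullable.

{ -, /, λ }

From <cond> -> <rest>: add FIRST(<rest>) = { -, / }.
<cond> -> λ contributes λ.
Union: FIRST(<cond>) = { -, /, λ }.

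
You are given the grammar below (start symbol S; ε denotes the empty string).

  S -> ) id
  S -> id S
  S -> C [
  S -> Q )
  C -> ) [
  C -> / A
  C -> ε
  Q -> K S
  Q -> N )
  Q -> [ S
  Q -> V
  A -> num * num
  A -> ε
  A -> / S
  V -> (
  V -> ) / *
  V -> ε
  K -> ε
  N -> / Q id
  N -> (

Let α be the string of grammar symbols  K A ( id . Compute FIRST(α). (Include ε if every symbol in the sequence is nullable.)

{ (, /, num }

Add FIRST(K)\{ε} = {  }; K is nullable, continue.
Add FIRST(A)\{ε} = { /, num }; A is nullable, continue.
( is a terminal; add {(} and stop.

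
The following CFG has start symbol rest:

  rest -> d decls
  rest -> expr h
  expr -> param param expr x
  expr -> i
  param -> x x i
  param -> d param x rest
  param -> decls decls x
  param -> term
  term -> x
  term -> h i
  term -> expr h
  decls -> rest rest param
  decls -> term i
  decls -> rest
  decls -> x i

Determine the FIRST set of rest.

rest -> d decls contributes {d}.
From rest -> expr h: add FIRST(expr) = { d, h, i, x }.
Union: FIRST(rest) = { d, h, i, x }.

{ d, h, i, x }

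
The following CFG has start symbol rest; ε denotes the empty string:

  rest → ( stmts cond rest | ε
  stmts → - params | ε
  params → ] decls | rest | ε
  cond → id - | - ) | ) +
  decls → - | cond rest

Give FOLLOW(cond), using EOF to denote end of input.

In rest → ( stmts cond rest: add FIRST(rest)\{ε} = { ( }.
  Since rest is nullable, also add FOLLOW(rest) = { EOF, ), -, id }.
In decls → cond rest: add FIRST(rest)\{ε} = { ( }.
  Since rest is nullable, also add FOLLOW(decls) = { ), -, id }.
Union: FOLLOW(cond) = { EOF, (, ), -, id }.

{ EOF, (, ), -, id }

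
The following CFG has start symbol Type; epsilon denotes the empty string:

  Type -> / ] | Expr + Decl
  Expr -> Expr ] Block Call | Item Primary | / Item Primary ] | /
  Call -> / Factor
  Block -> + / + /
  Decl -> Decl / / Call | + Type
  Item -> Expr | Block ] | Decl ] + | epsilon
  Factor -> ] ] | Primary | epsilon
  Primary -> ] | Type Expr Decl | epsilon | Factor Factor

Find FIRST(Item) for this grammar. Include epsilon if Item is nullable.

{ +, /, ], epsilon }

From Item -> Expr: add FIRST(Expr) = { +, /, ], epsilon } (including epsilon since Expr is nullable).
From Item -> Block ]: add FIRST(Block) = { + }.
From Item -> Decl ] +: add FIRST(Decl) = { + }.
Item -> epsilon contributes epsilon.
Union: FIRST(Item) = { +, /, ], epsilon }.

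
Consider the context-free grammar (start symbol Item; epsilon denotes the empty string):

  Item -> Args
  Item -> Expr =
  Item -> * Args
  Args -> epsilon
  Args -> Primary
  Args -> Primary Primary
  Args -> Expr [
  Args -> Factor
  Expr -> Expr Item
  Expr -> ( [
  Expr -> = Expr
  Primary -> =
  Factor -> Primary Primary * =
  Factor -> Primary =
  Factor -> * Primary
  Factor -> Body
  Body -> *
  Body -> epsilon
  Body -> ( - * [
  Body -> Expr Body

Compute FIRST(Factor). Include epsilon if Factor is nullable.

{ (, *, =, epsilon }

From Factor -> Primary Primary * =: add FIRST(Primary) = { = }.
From Factor -> Primary =: add FIRST(Primary) = { = }.
Factor -> * Primary contributes {*}.
From Factor -> Body: add FIRST(Body) = { (, *, =, epsilon } (including epsilon since Body is nullable).
Union: FIRST(Factor) = { (, *, =, epsilon }.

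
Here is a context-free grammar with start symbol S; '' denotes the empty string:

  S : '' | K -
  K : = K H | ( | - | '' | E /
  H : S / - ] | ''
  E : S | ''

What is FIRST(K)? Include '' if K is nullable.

{ (, -, /, =, '' }

K : = K H contributes {=}.
K : ( contributes {(}.
K : - contributes {-}.
K : '' contributes ''.
From K : E /: E nullable, take FIRST(E) ∪ {/} = { (, -, /, = }.
Union: FIRST(K) = { (, -, /, =, '' }.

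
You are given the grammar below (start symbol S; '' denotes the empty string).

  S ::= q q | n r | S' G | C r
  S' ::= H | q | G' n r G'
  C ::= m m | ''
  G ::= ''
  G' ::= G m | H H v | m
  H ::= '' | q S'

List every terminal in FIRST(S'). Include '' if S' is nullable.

{ m, q, v, '' }

From S' ::= H: add FIRST(H) = { q, '' } (including '' since H is nullable).
S' ::= q contributes {q}.
From S' ::= G' n r G': add FIRST(G') = { m, q, v }.
Union: FIRST(S') = { m, q, v, '' }.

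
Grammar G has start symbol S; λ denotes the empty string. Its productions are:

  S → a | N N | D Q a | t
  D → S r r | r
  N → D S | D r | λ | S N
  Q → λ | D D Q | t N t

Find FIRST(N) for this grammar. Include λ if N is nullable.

{ a, r, t, λ }

From N → D S: add FIRST(D) = { a, r, t }.
From N → D r: add FIRST(D) = { a, r, t }.
N → λ contributes λ.
From N → S N: S, N nullable, take FIRST(S) ∪ FIRST(N) = { a, r, t }; also λ since the whole RHS is nullable.
Union: FIRST(N) = { a, r, t, λ }.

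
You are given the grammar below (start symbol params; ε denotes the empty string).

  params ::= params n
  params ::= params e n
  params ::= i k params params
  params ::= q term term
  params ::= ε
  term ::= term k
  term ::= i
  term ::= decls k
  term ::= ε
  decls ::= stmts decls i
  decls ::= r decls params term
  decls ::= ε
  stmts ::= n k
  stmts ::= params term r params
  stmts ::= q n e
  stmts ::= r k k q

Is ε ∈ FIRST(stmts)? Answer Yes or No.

No

Nullable nonterminals: decls, params, term.
No production of stmts has an RHS whose symbols are all nullable, so stmts is not nullable.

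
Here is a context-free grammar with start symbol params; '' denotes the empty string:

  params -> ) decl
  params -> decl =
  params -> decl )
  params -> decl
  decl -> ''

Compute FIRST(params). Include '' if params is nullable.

{ ), =, '' }

params -> ) decl contributes {)}.
From params -> decl =: decl nullable, take FIRST(decl) ∪ {=} = { = }.
From params -> decl ): decl nullable, take FIRST(decl) ∪ {)} = { ) }.
From params -> decl: add FIRST(decl) = { '' } (including '' since decl is nullable).
Union: FIRST(params) = { ), =, '' }.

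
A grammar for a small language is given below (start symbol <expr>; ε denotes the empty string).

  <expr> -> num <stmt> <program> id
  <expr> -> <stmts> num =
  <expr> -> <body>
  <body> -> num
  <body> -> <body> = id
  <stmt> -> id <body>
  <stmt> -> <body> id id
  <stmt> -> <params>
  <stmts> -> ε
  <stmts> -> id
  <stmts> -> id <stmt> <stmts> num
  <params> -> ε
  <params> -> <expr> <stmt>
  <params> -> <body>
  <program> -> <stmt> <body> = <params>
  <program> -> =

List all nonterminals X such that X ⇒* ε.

Directly nullable (have an ε-production): <stmts>, <params>.
<stmt> -> <params> with every symbol nullable, so <stmt> is nullable.
No other nonterminal has a production whose RHS symbols are all nullable.

{ <params>, <stmt>, <stmts> }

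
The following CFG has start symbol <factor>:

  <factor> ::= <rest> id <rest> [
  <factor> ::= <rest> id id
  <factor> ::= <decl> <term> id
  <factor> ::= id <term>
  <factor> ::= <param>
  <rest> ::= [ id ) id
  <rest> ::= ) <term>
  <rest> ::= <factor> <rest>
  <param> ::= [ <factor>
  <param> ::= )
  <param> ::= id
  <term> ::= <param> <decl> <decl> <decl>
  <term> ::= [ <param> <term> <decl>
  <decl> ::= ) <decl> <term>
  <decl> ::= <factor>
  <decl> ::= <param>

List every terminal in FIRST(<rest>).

{ ), [, id }

<rest> ::= [ id ) id contributes {[}.
<rest> ::= ) <term> contributes {)}.
From <rest> ::= <factor> <rest>: add FIRST(<factor>) = { ), [, id }.
Union: FIRST(<rest>) = { ), [, id }.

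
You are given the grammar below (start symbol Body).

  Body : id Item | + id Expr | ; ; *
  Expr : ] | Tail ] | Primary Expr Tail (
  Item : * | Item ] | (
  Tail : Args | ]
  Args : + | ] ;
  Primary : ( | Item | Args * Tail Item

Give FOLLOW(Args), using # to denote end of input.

In Tail : Args: Args is at the end, add FOLLOW(Tail) = { (, *, ] }.
In Primary : Args * Tail Item: add FIRST(* Tail Item) = { * }.
Union: FOLLOW(Args) = { (, *, ] }.

{ (, *, ] }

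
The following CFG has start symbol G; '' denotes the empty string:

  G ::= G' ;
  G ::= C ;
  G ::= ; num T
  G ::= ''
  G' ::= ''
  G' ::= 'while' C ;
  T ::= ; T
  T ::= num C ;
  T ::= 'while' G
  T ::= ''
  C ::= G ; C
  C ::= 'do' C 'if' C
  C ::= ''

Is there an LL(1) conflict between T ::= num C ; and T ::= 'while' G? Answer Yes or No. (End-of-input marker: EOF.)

FIRST(num C ;) = { num } and FIRST('while' G) = { 'while' }.
The FIRST sets are disjoint and neither alternative is nullable — no conflict.

No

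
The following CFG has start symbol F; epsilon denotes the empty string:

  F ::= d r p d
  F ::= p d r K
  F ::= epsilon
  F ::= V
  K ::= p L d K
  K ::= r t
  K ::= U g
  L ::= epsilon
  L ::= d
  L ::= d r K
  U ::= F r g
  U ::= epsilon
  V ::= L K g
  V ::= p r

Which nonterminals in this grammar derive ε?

{ F, L, U }

Directly nullable (have an epsilon-production): F, L, U.
No other nonterminal has a production whose RHS symbols are all nullable.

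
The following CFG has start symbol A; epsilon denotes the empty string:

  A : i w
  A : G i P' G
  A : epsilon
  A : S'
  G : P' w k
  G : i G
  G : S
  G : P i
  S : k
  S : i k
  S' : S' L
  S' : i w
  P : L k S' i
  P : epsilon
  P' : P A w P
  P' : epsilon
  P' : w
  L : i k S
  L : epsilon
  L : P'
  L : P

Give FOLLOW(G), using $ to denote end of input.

In A : G i P' G: add FIRST(i P' G) = { i }.
In A : G i P' G: G is at the end, add FOLLOW(A) = { $, w }.
In G : i G: G is at the end, add FOLLOW(G) = { $, i, w }.
Union: FOLLOW(G) = { $, i, w }.

{ $, i, w }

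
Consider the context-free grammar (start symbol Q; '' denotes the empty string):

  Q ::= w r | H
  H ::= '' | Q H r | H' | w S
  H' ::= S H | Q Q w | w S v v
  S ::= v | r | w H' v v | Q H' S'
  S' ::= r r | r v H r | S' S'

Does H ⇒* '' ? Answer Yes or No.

Yes

H has an ''-production, so H ⇒ ''.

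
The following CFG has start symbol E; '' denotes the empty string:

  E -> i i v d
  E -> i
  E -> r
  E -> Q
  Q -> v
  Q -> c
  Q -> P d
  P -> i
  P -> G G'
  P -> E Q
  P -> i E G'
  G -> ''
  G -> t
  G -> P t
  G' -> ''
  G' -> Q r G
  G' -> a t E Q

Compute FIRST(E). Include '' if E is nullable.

{ a, c, d, i, r, t, v }

E -> i i v d contributes {i}.
E -> i contributes {i}.
E -> r contributes {r}.
From E -> Q: add FIRST(Q) = { a, c, d, i, r, t, v }.
Union: FIRST(E) = { a, c, d, i, r, t, v }.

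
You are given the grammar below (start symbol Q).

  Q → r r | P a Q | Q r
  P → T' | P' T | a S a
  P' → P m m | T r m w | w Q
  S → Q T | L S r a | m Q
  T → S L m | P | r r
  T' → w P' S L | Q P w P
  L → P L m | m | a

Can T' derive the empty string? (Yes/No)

No nonterminal in this grammar is nullable.
No production of T' has an RHS whose symbols are all nullable, so T' is not nullable.

No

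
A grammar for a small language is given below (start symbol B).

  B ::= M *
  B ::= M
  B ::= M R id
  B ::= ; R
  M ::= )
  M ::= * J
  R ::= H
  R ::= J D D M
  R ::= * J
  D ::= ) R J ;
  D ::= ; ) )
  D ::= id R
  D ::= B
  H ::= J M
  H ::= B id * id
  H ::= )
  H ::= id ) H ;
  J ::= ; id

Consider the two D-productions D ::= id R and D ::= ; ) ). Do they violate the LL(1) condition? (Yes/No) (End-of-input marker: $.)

FIRST(id R) = { id } and FIRST(; ) )) = { ; }.
The FIRST sets are disjoint and neither alternative is nullable — no conflict.

No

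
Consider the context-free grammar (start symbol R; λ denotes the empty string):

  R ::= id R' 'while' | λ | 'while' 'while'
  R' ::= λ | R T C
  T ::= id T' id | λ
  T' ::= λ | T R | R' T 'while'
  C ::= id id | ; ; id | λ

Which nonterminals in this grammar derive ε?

{ C, R, R', T, T' }

Directly nullable (have an λ-production): R, R', T, T', C.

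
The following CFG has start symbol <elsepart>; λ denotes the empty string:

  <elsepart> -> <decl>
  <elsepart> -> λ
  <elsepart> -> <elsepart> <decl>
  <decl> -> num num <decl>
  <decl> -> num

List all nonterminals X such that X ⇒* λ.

{ <elsepart> }

Directly nullable (have an λ-production): <elsepart>.
No other nonterminal has a production whose RHS symbols are all nullable.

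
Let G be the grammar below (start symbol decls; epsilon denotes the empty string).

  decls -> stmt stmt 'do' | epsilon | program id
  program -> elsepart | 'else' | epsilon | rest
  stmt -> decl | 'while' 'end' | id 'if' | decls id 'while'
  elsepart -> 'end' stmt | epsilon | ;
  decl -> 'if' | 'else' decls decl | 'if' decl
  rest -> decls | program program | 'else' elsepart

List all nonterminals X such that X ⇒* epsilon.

Directly nullable (have an epsilon-production): decls, program, elsepart.
rest -> decls with every symbol nullable, so rest is nullable.
No other nonterminal has a production whose RHS symbols are all nullable.

{ decls, elsepart, program, rest }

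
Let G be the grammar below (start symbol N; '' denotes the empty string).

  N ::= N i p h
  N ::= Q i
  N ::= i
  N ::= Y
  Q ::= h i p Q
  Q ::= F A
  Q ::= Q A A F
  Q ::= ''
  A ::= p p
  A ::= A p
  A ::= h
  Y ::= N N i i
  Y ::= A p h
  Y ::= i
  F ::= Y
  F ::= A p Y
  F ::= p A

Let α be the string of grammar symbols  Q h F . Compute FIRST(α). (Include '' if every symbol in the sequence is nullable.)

{ h, i, p }

Add FIRST(Q)\{''} = { h, i, p }; Q is nullable, continue.
h is a terminal; add {h} and stop.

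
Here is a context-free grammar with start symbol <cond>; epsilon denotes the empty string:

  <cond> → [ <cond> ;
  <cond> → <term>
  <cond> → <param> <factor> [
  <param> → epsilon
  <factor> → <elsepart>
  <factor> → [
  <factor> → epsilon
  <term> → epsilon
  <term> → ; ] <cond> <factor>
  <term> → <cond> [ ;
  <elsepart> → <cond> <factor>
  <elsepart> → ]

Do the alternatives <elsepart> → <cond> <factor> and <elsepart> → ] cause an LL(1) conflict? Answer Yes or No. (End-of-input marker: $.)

FIRST(<cond> <factor>) = { ;, [, ], epsilon } and FIRST(]) = { ] }.
Both contain ], so the two alternatives are not disjoint — LL(1) conflict.

Yes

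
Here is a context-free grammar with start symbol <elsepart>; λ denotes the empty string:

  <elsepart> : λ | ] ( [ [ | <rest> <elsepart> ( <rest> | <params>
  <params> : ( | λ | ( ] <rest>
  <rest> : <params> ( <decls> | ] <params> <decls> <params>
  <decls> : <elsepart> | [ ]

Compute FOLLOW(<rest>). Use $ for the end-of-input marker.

In <elsepart> : <rest> <elsepart> ( <rest>: add FIRST(<elsepart> ( <rest>) = { (, ] }.
In <elsepart> : <rest> <elsepart> ( <rest>: <rest> is at the end, add FOLLOW(<elsepart>) = { $, (, [, ] }.
In <params> : ( ] <rest>: <rest> is at the end, add FOLLOW(<params>) = { $, (, [, ] }.
Union: FOLLOW(<rest>) = { $, (, [, ] }.

{ $, (, [, ] }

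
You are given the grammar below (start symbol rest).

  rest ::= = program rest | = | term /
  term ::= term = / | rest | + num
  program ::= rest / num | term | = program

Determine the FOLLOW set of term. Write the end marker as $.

{ +, /, = }

In rest ::= term /: add FIRST(/) = { / }.
In term ::= term = /: add FIRST(= /) = { = }.
In program ::= term: term is at the end, add FOLLOW(program) = { +, = }.
Union: FOLLOW(term) = { +, /, = }.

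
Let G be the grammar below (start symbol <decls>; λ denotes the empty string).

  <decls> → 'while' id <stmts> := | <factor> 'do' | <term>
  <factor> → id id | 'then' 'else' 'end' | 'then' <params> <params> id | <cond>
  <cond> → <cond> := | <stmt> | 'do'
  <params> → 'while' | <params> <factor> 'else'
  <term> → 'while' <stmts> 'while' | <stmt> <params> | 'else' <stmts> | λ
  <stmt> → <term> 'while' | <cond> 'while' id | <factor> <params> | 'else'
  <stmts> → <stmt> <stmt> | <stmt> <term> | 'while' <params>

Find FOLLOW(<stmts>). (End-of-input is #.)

In <decls> → 'while' id <stmts> :=: add FIRST(:=) = { := }.
In <term> → 'while' <stmts> 'while': add FIRST('while') = { 'while' }.
In <term> → 'else' <stmts>: <stmts> is at the end, add FOLLOW(<term>) = { #, 'while', := }.
Union: FOLLOW(<stmts>) = { #, 'while', := }.

{ #, 'while', := }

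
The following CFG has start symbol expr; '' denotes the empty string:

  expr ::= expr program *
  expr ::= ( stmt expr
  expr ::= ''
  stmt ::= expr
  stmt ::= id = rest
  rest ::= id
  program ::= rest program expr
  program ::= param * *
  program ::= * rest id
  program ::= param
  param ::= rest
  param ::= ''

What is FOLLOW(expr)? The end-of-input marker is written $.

{ $, (, *, id }

expr is the start symbol, so $ ∈ FOLLOW(expr).
In expr ::= expr program *: add FIRST(program *) = { *, id }.
In expr ::= ( stmt expr: expr is at the end, add FOLLOW(expr) = { $, (, *, id }.
In stmt ::= expr: expr is at the end, add FOLLOW(stmt) = { $, (, *, id }.
In program ::= rest program expr: expr is at the end, add FOLLOW(program) = { (, *, id }.
Union: FOLLOW(expr) = { $, (, *, id }.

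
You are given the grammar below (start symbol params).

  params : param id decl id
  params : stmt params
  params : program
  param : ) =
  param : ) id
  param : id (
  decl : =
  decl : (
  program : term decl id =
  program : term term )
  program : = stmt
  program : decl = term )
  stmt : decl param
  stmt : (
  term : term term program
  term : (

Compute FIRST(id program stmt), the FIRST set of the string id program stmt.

id is a terminal; add {id} and stop.

{ id }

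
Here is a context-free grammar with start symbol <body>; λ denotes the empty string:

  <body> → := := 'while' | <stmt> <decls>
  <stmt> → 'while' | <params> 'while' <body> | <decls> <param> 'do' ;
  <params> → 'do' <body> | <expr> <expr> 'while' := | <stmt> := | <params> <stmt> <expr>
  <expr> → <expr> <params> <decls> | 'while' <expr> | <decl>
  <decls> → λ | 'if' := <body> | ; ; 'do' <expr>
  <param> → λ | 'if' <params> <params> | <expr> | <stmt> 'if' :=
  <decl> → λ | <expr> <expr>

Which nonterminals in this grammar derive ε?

Directly nullable (have an λ-production): <decls>, <param>, <decl>.
<expr> → <decl> with every symbol nullable, so <expr> is nullable.
No other nonterminal has a production whose RHS symbols are all nullable.

{ <decl>, <decls>, <expr>, <param> }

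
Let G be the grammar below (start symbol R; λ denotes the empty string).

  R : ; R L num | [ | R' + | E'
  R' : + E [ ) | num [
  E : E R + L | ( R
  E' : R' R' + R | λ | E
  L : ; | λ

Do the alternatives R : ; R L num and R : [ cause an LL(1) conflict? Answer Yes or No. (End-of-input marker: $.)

FIRST(; R L num) = { ; } and FIRST([) = { [ }.
The FIRST sets are disjoint and neither alternative is nullable — no conflict.

No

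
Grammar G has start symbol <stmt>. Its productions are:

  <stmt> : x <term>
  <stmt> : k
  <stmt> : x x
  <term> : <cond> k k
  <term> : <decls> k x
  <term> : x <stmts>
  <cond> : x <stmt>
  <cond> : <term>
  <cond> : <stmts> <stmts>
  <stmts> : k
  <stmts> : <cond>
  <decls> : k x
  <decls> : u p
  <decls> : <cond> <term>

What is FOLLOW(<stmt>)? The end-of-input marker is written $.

{ $, k, u, x }

<stmt> is the start symbol, so $ ∈ FOLLOW(<stmt>).
In <cond> : x <stmt>: <stmt> is at the end, add FOLLOW(<cond>) = { $, k, u, x }.
Union: FOLLOW(<stmt>) = { $, k, u, x }.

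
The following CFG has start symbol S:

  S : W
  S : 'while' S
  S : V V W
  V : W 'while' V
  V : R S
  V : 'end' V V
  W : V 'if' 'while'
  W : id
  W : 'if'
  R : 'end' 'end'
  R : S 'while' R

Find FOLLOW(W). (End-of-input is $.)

In S : W: W is at the end, add FOLLOW(S) = { $, 'end', 'if', 'while', id }.
In S : V V W: W is at the end, add FOLLOW(S) = { $, 'end', 'if', 'while', id }.
In V : W 'while' V: add FIRST('while' V) = { 'while' }.
Union: FOLLOW(W) = { $, 'end', 'if', 'while', id }.

{ $, 'end', 'if', 'while', id }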